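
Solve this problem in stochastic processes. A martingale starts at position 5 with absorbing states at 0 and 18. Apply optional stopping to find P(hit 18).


By optional stopping theorem: E(M at tau) = M(0) = 5
P(hit 18)*18 + P(hit 0)*0 = 5
P(hit 18) = (5 - 0)/(18 - 0) = 5/18 = 0.2778

0.2778


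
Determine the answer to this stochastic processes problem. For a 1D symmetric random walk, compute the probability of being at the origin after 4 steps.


P(S(4) = 0) = C(4,2) / 4^2
= 6 / 16
= 0.3750

0.3750


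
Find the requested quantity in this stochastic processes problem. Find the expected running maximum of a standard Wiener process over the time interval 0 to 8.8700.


E(max B(s)) = sqrt(2t/pi)
= sqrt(2*8.8700/pi)
= sqrt(5.6468)
= 2.3763

2.3763


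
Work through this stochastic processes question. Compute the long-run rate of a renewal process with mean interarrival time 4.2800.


Long-run renewal rate = 1/E(X)
= 1/4.2800
= 0.2336

0.2336


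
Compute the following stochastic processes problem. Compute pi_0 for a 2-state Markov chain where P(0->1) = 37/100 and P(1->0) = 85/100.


Stationary distribution: pi_0 = p10/(p01+p10), pi_1 = p01/(p01+p10)
p01 = 0.3700, p10 = 0.8500
pi_0 = 0.6967

0.6967


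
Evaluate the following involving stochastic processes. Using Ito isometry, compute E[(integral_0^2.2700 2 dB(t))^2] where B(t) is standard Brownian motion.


By Ito isometry: E[(int f dB)^2] = int f^2 dt
= 2^2 * 2.2700
= 4 * 2.2700 = 9.0800

9.0800


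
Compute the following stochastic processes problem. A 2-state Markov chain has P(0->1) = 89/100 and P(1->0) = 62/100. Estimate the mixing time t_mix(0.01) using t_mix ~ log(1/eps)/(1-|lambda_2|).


lambda_2 = |1 - p01 - p10| = |1 - 0.8900 - 0.6200| = 0.5100
t_mix ~ log(1/eps)/(1 - |lambda_2|)
= log(100)/(1 - 0.5100) = 4.6052/0.4900
= 9.3983

9.3983


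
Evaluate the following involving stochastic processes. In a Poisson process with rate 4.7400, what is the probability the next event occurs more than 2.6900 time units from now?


P(X > t) = exp(-lambda * t)
= exp(-4.7400 * 2.6900)
= exp(-12.7506) = 2.9006e-06

2.9006e-06


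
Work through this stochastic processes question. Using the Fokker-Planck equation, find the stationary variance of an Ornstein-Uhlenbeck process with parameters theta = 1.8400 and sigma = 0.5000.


Stationary variance = sigma^2 / (2*theta)
= 0.5000^2 / (2*1.8400)
= 0.2500 / 3.6800
= 0.0679

0.0679


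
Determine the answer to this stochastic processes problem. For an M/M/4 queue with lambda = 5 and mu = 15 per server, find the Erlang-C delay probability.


a = lambda/mu = 0.3333
rho = a/c = 0.0833
Erlang-C formula applied:
C(c,a) = 4.0209e-04

4.0209e-04


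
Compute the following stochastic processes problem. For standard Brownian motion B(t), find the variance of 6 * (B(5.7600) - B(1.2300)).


Var(alpha*(B(t)-B(s))) = alpha^2 * (t-s)
= 6^2 * (5.7600 - 1.2300)
= 36 * 4.5300
= 163.0800

163.0800


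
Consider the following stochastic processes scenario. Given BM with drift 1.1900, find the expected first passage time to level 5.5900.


Expected first passage time = a/mu
= 5.5900/1.1900
= 4.6975

4.6975


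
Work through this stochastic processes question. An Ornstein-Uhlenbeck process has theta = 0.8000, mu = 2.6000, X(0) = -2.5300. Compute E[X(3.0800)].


E[X(t)] = mu + (X(0) - mu)*exp(-theta*t)
= 2.6000 + (-2.5300 - 2.6000)*exp(-0.8000*3.0800)
= 2.6000 + -5.1300 * 0.0851
= 2.1635

2.1635


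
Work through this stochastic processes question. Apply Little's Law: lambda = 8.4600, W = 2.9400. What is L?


Little's Law: L = lambda * W
= 8.4600 * 2.9400
= 24.8724

24.8724


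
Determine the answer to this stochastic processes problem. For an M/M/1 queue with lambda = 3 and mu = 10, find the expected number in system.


rho = 3/10 = 0.3000
L = rho/(1-rho)
= 0.3000/0.7000
= 0.4286

0.4286


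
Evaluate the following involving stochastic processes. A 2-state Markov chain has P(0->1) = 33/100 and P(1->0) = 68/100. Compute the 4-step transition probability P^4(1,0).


Computing P^4 by matrix multiplication.
P = [[0.6700, 0.3300], [0.6800, 0.3200]]
After raising P to the power 4:
P^4(1,0) = 0.6733

0.6733


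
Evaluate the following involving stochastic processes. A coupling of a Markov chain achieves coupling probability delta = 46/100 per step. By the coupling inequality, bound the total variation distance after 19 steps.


TV distance bound <= (1-delta)^n
= (1 - 0.4600)^19
= 0.5400^19
= 8.2315e-06

8.2315e-06


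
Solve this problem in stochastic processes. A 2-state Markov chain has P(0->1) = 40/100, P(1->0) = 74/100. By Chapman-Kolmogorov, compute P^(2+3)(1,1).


P^5 = P^2 * P^3
Computing via matrix multiplication of the transition matrix.
Entry (1,1) of P^5 = 0.3508

0.3508


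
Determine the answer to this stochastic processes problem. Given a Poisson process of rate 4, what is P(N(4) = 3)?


P(N(t)=k) = (lambda*t)^k * exp(-lambda*t) / k!
lambda*t = 16
= 16^3 * exp(-16) / 3!
= 4096 * 1.1254e-07 / 6
= 7.6824e-05

7.6824e-05


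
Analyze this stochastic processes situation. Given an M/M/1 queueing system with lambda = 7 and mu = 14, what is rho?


rho = lambda/mu
= 7/14
= 0.5000

0.5000


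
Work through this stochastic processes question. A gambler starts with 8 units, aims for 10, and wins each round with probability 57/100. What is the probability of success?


Gambler's ruin formula:
r = q/p = 0.4300/0.5700 = 0.7544
P(win) = (1 - r^i)/(1 - r^N)
= (1 - 0.7544^8)/(1 - 0.7544^10)
= 0.9519

0.9519


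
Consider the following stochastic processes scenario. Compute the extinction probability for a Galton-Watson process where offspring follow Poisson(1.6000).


Since mu = 1.6000 > 1, extinction prob q < 1.
Solve s = exp(mu*(s-1)) iteratively.
q = 0.3580

0.3580


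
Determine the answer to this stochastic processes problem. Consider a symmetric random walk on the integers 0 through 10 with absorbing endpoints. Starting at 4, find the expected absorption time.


For symmetric RW on 0,...,N with absorbing barriers, E(i) = i*(N-i)
E(4) = 4 * 6 = 24

24


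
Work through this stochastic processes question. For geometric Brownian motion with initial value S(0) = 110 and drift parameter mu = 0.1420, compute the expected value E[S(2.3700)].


E[S(t)] = S(0) * exp(mu * t)
= 110 * exp(0.1420 * 2.3700)
= 110 * 1.4001
= 154.0104

154.0104


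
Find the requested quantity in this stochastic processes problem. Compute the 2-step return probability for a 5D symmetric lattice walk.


P(return in 2 steps) = P(reverse first step) = 1/(2d)
= 1/10
= 0.1000

0.1000


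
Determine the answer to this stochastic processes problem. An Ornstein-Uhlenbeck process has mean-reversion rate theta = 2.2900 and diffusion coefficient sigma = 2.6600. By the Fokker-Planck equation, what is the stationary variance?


Stationary variance = sigma^2 / (2*theta)
= 2.6600^2 / (2*2.2900)
= 7.0756 / 4.5800
= 1.5449

1.5449


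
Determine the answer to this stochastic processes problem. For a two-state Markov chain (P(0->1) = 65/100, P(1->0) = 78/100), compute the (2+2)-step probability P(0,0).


P^4 = P^2 * P^2
Computing via matrix multiplication of the transition matrix.
Entry (0,0) of P^4 = 0.5610

0.5610


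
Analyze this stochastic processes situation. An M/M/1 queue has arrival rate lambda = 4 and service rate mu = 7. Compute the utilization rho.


rho = lambda/mu
= 4/7
= 0.5714

0.5714


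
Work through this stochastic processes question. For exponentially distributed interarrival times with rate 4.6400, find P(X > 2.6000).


P(X > t) = exp(-lambda * t)
= exp(-4.6400 * 2.6000)
= exp(-12.0640) = 5.7633e-06

5.7633e-06


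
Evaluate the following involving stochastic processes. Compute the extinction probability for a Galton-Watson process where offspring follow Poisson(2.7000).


Since mu = 2.7000 > 1, extinction prob q < 1.
Solve s = exp(mu*(s-1)) iteratively.
q = 0.0844

0.0844


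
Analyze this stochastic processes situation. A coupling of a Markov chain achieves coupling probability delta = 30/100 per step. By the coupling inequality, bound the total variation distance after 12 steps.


TV distance bound <= (1-delta)^n
= (1 - 0.3000)^12
= 0.7000^12
= 0.0138

0.0138


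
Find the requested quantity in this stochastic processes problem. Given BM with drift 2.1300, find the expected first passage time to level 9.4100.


Expected first passage time = a/mu
= 9.4100/2.1300
= 4.4178

4.4178


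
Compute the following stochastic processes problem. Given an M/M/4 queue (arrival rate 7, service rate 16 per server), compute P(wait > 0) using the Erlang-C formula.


a = lambda/mu = 0.4375
rho = a/c = 0.1094
Erlang-C formula applied:
C(c,a) = 0.0011

0.0011


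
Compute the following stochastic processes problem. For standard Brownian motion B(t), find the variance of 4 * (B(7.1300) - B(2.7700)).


Var(alpha*(B(t)-B(s))) = alpha^2 * (t-s)
= 4^2 * (7.1300 - 2.7700)
= 16 * 4.3600
= 69.7600

69.7600


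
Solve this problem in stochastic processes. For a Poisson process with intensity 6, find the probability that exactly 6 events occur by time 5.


P(N(t)=k) = (lambda*t)^k * exp(-lambda*t) / k!
lambda*t = 30
= 30^6 * exp(-30) / 6!
= 729000000 * 9.3576e-14 / 720
= 9.4746e-08

9.4746e-08


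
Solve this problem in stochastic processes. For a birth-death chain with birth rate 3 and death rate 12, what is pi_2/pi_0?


For birth-death process, pi_n/pi_0 = (lambda/mu)^n
= (3/12)^2
= 0.0625

0.0625


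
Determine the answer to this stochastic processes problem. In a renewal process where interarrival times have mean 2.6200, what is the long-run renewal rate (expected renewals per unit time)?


Long-run renewal rate = 1/E(X)
= 1/2.6200
= 0.3817

0.3817


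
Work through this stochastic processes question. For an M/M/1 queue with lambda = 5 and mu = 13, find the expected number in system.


rho = 5/13 = 0.3846
L = rho/(1-rho)
= 0.3846/0.6154
= 0.6250

0.6250


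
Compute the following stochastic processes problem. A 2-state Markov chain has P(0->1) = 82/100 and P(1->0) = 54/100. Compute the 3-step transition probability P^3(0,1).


Computing P^3 by matrix multiplication.
P = [[0.1800, 0.8200], [0.5400, 0.4600]]
After raising P to the power 3:
P^3(0,1) = 0.6311

0.6311


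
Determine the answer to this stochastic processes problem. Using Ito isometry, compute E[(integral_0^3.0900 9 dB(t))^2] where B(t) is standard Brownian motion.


By Ito isometry: E[(int f dB)^2] = int f^2 dt
= 9^2 * 3.0900
= 81 * 3.0900 = 250.2900

250.2900


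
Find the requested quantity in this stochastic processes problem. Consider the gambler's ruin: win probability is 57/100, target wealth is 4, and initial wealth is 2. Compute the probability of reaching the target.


Gambler's ruin formula:
r = q/p = 0.4300/0.5700 = 0.7544
P(win) = (1 - r^i)/(1 - r^N)
= (1 - 0.7544^2)/(1 - 0.7544^4)
= 0.6373

0.6373


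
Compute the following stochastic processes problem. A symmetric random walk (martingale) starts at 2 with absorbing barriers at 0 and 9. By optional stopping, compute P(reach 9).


By optional stopping theorem: E(M at tau) = M(0) = 2
P(hit 9)*9 + P(hit 0)*0 = 2
P(hit 9) = (2 - 0)/(9 - 0) = 2/9 = 0.2222

0.2222


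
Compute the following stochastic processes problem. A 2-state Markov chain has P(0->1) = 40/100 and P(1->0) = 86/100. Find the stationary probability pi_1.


Stationary distribution: pi_0 = p10/(p01+p10), pi_1 = p01/(p01+p10)
p01 = 0.4000, p10 = 0.8600
pi_1 = 0.3175

0.3175


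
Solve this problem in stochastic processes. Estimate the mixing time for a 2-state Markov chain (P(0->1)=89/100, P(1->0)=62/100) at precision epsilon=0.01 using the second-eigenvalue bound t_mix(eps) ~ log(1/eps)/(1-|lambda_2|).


lambda_2 = |1 - p01 - p10| = |1 - 0.8900 - 0.6200| = 0.5100
t_mix ~ log(1/eps)/(1 - |lambda_2|)
= log(100)/(1 - 0.5100) = 4.6052/0.4900
= 9.3983

9.3983


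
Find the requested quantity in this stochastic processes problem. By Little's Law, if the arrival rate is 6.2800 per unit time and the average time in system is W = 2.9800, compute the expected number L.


Little's Law: L = lambda * W
= 6.2800 * 2.9800
= 18.7144

18.7144


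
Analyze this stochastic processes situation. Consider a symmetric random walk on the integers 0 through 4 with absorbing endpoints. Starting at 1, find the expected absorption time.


For symmetric RW on 0,...,N with absorbing barriers, E(i) = i*(N-i)
E(1) = 1 * 3 = 3

3


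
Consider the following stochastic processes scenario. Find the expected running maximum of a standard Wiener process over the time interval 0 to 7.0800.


E(max B(s)) = sqrt(2t/pi)
= sqrt(2*7.0800/pi)
= sqrt(4.5073)
= 2.1230

2.1230


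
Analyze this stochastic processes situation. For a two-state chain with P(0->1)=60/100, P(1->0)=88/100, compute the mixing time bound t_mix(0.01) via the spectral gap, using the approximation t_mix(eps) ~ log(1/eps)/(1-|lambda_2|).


lambda_2 = |1 - p01 - p10| = |1 - 0.6000 - 0.8800| = 0.4800
t_mix ~ log(1/eps)/(1 - |lambda_2|)
= log(100)/(1 - 0.4800) = 4.6052/0.5200
= 8.8561

8.8561


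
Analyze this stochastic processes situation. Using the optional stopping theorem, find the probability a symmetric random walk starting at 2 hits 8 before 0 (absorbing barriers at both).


By optional stopping theorem: E(M at tau) = M(0) = 2
P(hit 8)*8 + P(hit 0)*0 = 2
P(hit 8) = (2 - 0)/(8 - 0) = 1/4 = 0.2500

0.2500


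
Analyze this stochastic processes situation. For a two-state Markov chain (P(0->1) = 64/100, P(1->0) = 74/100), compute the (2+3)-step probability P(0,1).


P^5 = P^2 * P^3
Computing via matrix multiplication of the transition matrix.
Entry (0,1) of P^5 = 0.4674

0.4674


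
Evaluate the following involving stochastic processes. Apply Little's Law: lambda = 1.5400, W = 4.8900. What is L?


Little's Law: L = lambda * W
= 1.5400 * 4.8900
= 7.5306

7.5306


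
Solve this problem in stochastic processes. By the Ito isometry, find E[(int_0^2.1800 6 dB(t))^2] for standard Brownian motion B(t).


By Ito isometry: E[(int f dB)^2] = int f^2 dt
= 6^2 * 2.1800
= 36 * 2.1800 = 78.4800

78.4800


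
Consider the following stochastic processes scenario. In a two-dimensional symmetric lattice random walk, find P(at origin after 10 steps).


P = C(10,5)^2 / 4^10
= 252^2 / 1048576
= 63504 / 1048576
= 0.0606

0.0606


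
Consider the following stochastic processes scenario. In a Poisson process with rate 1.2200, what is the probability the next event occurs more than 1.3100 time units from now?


P(X > t) = exp(-lambda * t)
= exp(-1.2200 * 1.3100)
= exp(-1.5982) = 0.2023

0.2023


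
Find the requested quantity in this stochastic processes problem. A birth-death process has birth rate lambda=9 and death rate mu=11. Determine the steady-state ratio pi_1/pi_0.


For birth-death process, pi_n/pi_0 = (lambda/mu)^n
= (9/11)^1
= 0.8182

0.8182


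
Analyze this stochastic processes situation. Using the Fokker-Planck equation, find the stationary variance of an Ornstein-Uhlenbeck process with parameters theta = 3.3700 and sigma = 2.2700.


Stationary variance = sigma^2 / (2*theta)
= 2.2700^2 / (2*3.3700)
= 5.1529 / 6.7400
= 0.7645

0.7645


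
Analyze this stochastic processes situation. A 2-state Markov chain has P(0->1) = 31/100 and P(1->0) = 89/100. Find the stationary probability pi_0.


Stationary distribution: pi_0 = p10/(p01+p10), pi_1 = p01/(p01+p10)
p01 = 0.3100, p10 = 0.8900
pi_0 = 0.7417

0.7417


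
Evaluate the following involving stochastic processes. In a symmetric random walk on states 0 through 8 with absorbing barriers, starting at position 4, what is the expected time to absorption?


For symmetric RW on 0,...,N with absorbing barriers, E(i) = i*(N-i)
E(4) = 4 * 4 = 16

16


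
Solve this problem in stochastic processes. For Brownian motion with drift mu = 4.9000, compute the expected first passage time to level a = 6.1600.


Expected first passage time = a/mu
= 6.1600/4.9000
= 1.2571

1.2571


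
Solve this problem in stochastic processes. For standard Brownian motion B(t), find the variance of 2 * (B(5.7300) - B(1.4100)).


Var(alpha*(B(t)-B(s))) = alpha^2 * (t-s)
= 2^2 * (5.7300 - 1.4100)
= 4 * 4.3200
= 17.2800

17.2800


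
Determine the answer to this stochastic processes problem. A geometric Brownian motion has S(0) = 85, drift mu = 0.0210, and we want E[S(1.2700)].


E[S(t)] = S(0) * exp(mu * t)
= 85 * exp(0.0210 * 1.2700)
= 85 * 1.0270
= 87.2975

87.2975


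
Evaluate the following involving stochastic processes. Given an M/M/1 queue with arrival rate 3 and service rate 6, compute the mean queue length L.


rho = 3/6 = 0.5000
L = rho/(1-rho)
= 0.5000/0.5000
= 1.0000

1.0000


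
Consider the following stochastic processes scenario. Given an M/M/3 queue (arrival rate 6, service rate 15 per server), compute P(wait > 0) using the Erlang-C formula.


a = lambda/mu = 0.4000
rho = a/c = 0.1333
Erlang-C formula applied:
C(c,a) = 0.0082

0.0082


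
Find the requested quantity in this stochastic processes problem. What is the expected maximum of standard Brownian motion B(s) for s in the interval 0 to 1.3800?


E(max B(s)) = sqrt(2t/pi)
= sqrt(2*1.3800/pi)
= sqrt(0.8785)
= 0.9373

0.9373


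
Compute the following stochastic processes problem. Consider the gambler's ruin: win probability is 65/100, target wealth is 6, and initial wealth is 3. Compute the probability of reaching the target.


Gambler's ruin formula:
r = q/p = 0.3500/0.6500 = 0.5385
P(win) = (1 - r^i)/(1 - r^N)
= (1 - 0.5385^3)/(1 - 0.5385^6)
= 0.8650

0.8650


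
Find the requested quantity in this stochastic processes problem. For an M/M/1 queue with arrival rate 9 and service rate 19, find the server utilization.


rho = lambda/mu
= 9/19
= 0.4737

0.4737


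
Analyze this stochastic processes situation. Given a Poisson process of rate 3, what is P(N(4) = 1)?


P(N(t)=k) = (lambda*t)^k * exp(-lambda*t) / k!
lambda*t = 12
= 12^1 * exp(-12) / 1!
= 12 * 6.1442e-06 / 1
= 7.3731e-05

7.3731e-05


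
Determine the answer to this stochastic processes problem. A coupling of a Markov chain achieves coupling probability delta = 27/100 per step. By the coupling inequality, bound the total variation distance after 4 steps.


TV distance bound <= (1-delta)^n
= (1 - 0.2700)^4
= 0.7300^4
= 0.2840

0.2840


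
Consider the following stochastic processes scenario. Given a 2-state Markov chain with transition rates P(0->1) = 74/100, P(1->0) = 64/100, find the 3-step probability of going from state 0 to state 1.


Computing P^3 by matrix multiplication.
P = [[0.2600, 0.7400], [0.6400, 0.3600]]
After raising P to the power 3:
P^3(0,1) = 0.5657

0.5657


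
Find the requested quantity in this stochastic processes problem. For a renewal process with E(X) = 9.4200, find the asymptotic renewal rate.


Long-run renewal rate = 1/E(X)
= 1/9.4200
= 0.1062

0.1062


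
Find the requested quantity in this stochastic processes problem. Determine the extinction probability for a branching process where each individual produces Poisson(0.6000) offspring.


Since mu = 0.6000 <= 1, extinction probability = 1.

1.0000


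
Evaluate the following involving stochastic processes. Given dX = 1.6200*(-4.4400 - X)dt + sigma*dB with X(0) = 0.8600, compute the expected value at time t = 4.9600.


E[X(t)] = mu + (X(0) - mu)*exp(-theta*t)
= -4.4400 + (0.8600 - -4.4400)*exp(-1.6200*4.9600)
= -4.4400 + 5.3000 * 3.2386e-04
= -4.4383

-4.4383


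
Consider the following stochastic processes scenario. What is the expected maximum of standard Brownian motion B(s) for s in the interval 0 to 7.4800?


E(max B(s)) = sqrt(2t/pi)
= sqrt(2*7.4800/pi)
= sqrt(4.7619)
= 2.1822

2.1822


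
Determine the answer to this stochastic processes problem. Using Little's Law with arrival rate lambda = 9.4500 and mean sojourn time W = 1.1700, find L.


Little's Law: L = lambda * W
= 9.4500 * 1.1700
= 11.0565

11.0565


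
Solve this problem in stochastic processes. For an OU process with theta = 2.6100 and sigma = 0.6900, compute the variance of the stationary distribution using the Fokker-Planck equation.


Stationary variance = sigma^2 / (2*theta)
= 0.6900^2 / (2*2.6100)
= 0.4761 / 5.2200
= 0.0912

0.0912


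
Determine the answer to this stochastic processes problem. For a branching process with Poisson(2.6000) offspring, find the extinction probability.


Since mu = 2.6000 > 1, extinction prob q < 1.
Solve s = exp(mu*(s-1)) iteratively.
q = 0.0951

0.0951


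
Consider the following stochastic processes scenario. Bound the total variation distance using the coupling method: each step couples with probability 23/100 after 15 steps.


TV distance bound <= (1-delta)^n
= (1 - 0.2300)^15
= 0.7700^15
= 0.0198

0.0198


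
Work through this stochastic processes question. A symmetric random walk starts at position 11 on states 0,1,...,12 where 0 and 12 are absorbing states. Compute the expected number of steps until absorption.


For symmetric RW on 0,...,N with absorbing barriers, E(i) = i*(N-i)
E(11) = 11 * 1 = 11

11


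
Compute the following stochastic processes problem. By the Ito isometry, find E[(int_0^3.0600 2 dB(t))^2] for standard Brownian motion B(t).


By Ito isometry: E[(int f dB)^2] = int f^2 dt
= 2^2 * 3.0600
= 4 * 3.0600 = 12.2400

12.2400


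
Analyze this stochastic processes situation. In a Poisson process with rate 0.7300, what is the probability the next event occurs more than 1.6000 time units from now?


P(X > t) = exp(-lambda * t)
= exp(-0.7300 * 1.6000)
= exp(-1.1680) = 0.3110

0.3110


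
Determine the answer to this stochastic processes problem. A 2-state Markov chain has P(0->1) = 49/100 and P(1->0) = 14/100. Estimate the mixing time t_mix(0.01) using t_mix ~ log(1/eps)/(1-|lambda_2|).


lambda_2 = |1 - p01 - p10| = |1 - 0.4900 - 0.1400| = 0.3700
t_mix ~ log(1/eps)/(1 - |lambda_2|)
= log(100)/(1 - 0.3700) = 4.6052/0.6300
= 7.3098

7.3098


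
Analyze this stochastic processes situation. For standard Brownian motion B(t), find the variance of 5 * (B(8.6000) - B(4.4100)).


Var(alpha*(B(t)-B(s))) = alpha^2 * (t-s)
= 5^2 * (8.6000 - 4.4100)
= 25 * 4.1900
= 104.7500

104.7500


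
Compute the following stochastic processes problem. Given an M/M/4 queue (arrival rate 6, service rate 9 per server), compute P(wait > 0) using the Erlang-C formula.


a = lambda/mu = 0.6667
rho = a/c = 0.1667
Erlang-C formula applied:
C(c,a) = 0.0051

0.0051


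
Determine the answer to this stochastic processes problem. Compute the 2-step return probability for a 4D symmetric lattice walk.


P(return in 2 steps) = P(reverse first step) = 1/(2d)
= 1/8
= 0.1250

0.1250


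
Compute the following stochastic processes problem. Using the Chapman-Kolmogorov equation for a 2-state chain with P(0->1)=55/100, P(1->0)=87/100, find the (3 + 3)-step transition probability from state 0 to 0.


P^6 = P^3 * P^3
Computing via matrix multiplication of the transition matrix.
Entry (0,0) of P^6 = 0.6148

0.6148


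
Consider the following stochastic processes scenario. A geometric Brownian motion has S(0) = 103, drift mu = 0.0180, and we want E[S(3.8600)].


E[S(t)] = S(0) * exp(mu * t)
= 103 * exp(0.0180 * 3.8600)
= 103 * 1.0720
= 110.4109

110.4109


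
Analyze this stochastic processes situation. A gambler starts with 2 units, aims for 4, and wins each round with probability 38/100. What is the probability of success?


Gambler's ruin formula:
r = q/p = 0.6200/0.3800 = 1.6316
P(win) = (1 - r^i)/(1 - r^N)
= (1 - 1.6316^2)/(1 - 1.6316^4)
= 0.2731

0.2731


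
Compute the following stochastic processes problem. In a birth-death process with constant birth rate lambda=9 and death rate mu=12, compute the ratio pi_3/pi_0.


For birth-death process, pi_n/pi_0 = (lambda/mu)^n
= (9/12)^3
= 0.4219

0.4219


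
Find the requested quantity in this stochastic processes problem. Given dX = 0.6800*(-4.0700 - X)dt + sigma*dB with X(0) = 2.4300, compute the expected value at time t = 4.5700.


E[X(t)] = mu + (X(0) - mu)*exp(-theta*t)
= -4.0700 + (2.4300 - -4.0700)*exp(-0.6800*4.5700)
= -4.0700 + 6.5000 * 0.0447
= -3.7794

-3.7794


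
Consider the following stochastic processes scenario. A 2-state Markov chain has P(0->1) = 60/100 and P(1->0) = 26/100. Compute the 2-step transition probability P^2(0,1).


Computing P^2 by matrix multiplication.
P = [[0.4000, 0.6000], [0.2600, 0.7400]]
After raising P to the power 2:
P^2(0,1) = 0.6840

0.6840


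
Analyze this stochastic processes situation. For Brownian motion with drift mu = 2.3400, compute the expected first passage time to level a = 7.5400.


Expected first passage time = a/mu
= 7.5400/2.3400
= 3.2222

3.2222


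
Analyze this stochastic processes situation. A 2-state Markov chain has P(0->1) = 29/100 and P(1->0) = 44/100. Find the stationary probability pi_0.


Stationary distribution: pi_0 = p10/(p01+p10), pi_1 = p01/(p01+p10)
p01 = 0.2900, p10 = 0.4400
pi_0 = 0.6027

0.6027


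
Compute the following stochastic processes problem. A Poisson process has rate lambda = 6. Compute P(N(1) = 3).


P(N(t)=k) = (lambda*t)^k * exp(-lambda*t) / k!
lambda*t = 6
= 6^3 * exp(-6) / 3!
= 216 * 0.0025 / 6
= 0.0892

0.0892


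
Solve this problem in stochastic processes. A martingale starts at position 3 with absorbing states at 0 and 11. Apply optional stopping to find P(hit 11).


By optional stopping theorem: E(M at tau) = M(0) = 3
P(hit 11)*11 + P(hit 0)*0 = 3
P(hit 11) = (3 - 0)/(11 - 0) = 3/11 = 0.2727

0.2727


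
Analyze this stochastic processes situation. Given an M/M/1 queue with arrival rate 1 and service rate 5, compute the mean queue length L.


rho = 1/5 = 0.2000
L = rho/(1-rho)
= 0.2000/0.8000
= 0.2500

0.2500


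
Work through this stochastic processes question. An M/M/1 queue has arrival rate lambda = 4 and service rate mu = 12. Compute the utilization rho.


rho = lambda/mu
= 4/12
= 0.3333

0.3333


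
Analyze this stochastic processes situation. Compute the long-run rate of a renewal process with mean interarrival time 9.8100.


Long-run renewal rate = 1/E(X)
= 1/9.8100
= 0.1019

0.1019


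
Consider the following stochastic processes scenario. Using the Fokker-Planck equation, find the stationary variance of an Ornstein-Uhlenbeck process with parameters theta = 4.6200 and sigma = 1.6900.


Stationary variance = sigma^2 / (2*theta)
= 1.6900^2 / (2*4.6200)
= 2.8561 / 9.2400
= 0.3091

0.3091


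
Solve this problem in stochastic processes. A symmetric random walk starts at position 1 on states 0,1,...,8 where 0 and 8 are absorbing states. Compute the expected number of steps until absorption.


For symmetric RW on 0,...,N with absorbing barriers, E(i) = i*(N-i)
E(1) = 1 * 7 = 7

7


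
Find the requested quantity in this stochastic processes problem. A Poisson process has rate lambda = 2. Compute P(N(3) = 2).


P(N(t)=k) = (lambda*t)^k * exp(-lambda*t) / k!
lambda*t = 6
= 6^2 * exp(-6) / 2!
= 36 * 0.0025 / 2
= 0.0446

0.0446


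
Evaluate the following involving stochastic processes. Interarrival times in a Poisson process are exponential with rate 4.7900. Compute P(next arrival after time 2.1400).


P(X > t) = exp(-lambda * t)
= exp(-4.7900 * 2.1400)
= exp(-10.2506) = 3.5336e-05

3.5336e-05


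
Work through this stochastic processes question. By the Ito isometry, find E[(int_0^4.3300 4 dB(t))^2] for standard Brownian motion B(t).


By Ito isometry: E[(int f dB)^2] = int f^2 dt
= 4^2 * 4.3300
= 16 * 4.3300 = 69.2800

69.2800


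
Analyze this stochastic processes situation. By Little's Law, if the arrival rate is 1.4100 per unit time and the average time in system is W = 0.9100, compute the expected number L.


Little's Law: L = lambda * W
= 1.4100 * 0.9100
= 1.2831

1.2831


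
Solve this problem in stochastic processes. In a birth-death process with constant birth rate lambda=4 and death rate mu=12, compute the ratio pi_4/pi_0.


For birth-death process, pi_n/pi_0 = (lambda/mu)^n
= (4/12)^4
= 0.0123

0.0123


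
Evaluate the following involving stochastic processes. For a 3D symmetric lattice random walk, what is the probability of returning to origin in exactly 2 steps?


P(return in 2 steps) = P(reverse first step) = 1/(2d)
= 1/6
= 0.1667

0.1667


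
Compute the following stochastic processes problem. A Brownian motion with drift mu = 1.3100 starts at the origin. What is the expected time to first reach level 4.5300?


Expected first passage time = a/mu
= 4.5300/1.3100
= 3.4580

3.4580


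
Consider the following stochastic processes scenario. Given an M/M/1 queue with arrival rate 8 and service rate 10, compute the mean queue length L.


rho = 8/10 = 0.8000
L = rho/(1-rho)
= 0.8000/0.2000
= 4.0000

4.0000


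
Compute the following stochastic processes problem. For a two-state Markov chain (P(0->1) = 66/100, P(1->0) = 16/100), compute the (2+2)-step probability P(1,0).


P^4 = P^2 * P^2
Computing via matrix multiplication of the transition matrix.
Entry (1,0) of P^4 = 0.1949

0.1949


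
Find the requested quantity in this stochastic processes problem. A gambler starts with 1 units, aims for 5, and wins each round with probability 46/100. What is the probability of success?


Gambler's ruin formula:
r = q/p = 0.5400/0.4600 = 1.1739
P(win) = (1 - r^i)/(1 - r^N)
= (1 - 1.1739^1)/(1 - 1.1739^5)
= 0.1415

0.1415


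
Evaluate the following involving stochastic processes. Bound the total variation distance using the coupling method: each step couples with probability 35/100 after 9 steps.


TV distance bound <= (1-delta)^n
= (1 - 0.3500)^9
= 0.6500^9
= 0.0207

0.0207


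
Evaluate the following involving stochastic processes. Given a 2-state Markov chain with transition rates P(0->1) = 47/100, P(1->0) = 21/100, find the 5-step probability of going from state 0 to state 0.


Computing P^5 by matrix multiplication.
P = [[0.5300, 0.4700], [0.2100, 0.7900]]
After raising P to the power 5:
P^5(0,0) = 0.3111

0.3111


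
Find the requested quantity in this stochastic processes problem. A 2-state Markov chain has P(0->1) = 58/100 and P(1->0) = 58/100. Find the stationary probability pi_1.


Stationary distribution: pi_0 = p10/(p01+p10), pi_1 = p01/(p01+p10)
p01 = 0.5800, p10 = 0.5800
pi_1 = 0.5000

0.5000


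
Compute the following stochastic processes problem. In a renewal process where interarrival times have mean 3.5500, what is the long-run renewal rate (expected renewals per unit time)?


Long-run renewal rate = 1/E(X)
= 1/3.5500
= 0.2817

0.2817


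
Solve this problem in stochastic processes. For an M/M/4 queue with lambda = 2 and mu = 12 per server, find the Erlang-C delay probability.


a = lambda/mu = 0.1667
rho = a/c = 0.0417
Erlang-C formula applied:
C(c,a) = 2.8398e-05

2.8398e-05


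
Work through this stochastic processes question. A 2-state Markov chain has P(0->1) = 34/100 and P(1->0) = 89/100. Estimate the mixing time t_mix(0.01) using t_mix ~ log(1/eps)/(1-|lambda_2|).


lambda_2 = |1 - p01 - p10| = |1 - 0.3400 - 0.8900| = 0.2300
t_mix ~ log(1/eps)/(1 - |lambda_2|)
= log(100)/(1 - 0.2300) = 4.6052/0.7700
= 5.9807

5.9807


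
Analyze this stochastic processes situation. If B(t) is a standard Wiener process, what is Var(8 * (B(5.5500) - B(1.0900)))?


Var(alpha*(B(t)-B(s))) = alpha^2 * (t-s)
= 8^2 * (5.5500 - 1.0900)
= 64 * 4.4600
= 285.4400

285.4400


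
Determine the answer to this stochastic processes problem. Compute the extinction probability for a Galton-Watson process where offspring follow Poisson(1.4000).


Since mu = 1.4000 > 1, extinction prob q < 1.
Solve s = exp(mu*(s-1)) iteratively.
q = 0.4890

0.4890


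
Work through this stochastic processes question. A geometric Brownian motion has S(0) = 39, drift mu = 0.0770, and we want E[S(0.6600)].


E[S(t)] = S(0) * exp(mu * t)
= 39 * exp(0.0770 * 0.6600)
= 39 * 1.0521
= 41.0332

41.0332


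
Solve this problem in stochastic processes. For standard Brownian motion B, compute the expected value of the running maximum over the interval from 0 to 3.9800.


E(max B(s)) = sqrt(2t/pi)
= sqrt(2*3.9800/pi)
= sqrt(2.5337)
= 1.5918

1.5918


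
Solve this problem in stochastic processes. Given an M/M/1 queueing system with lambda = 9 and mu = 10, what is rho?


rho = lambda/mu
= 9/10
= 0.9000

0.9000


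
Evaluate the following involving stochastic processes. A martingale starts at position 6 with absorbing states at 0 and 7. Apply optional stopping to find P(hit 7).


By optional stopping theorem: E(M at tau) = M(0) = 6
P(hit 7)*7 + P(hit 0)*0 = 6
P(hit 7) = (6 - 0)/(7 - 0) = 6/7 = 0.8571

0.8571


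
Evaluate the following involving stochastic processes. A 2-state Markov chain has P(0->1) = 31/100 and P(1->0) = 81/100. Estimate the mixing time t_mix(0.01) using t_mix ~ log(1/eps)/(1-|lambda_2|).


lambda_2 = |1 - p01 - p10| = |1 - 0.3100 - 0.8100| = 0.1200
t_mix ~ log(1/eps)/(1 - |lambda_2|)
= log(100)/(1 - 0.1200) = 4.6052/0.8800
= 5.2331

5.2331


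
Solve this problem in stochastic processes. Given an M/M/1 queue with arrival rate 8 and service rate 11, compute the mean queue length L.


rho = 8/11 = 0.7273
L = rho/(1-rho)
= 0.7273/0.2727
= 2.6667

2.6667


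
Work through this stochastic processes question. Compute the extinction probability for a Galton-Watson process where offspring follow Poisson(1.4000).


Since mu = 1.4000 > 1, extinction prob q < 1.
Solve s = exp(mu*(s-1)) iteratively.
q = 0.4890

0.4890


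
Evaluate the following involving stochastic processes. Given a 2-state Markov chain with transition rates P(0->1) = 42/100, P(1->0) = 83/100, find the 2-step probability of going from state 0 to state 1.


Computing P^2 by matrix multiplication.
P = [[0.5800, 0.4200], [0.8300, 0.1700]]
After raising P to the power 2:
P^2(0,1) = 0.3150

0.3150


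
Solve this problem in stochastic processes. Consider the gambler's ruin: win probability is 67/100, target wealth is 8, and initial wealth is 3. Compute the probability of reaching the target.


Gambler's ruin formula:
r = q/p = 0.3300/0.6700 = 0.4925
P(win) = (1 - r^i)/(1 - r^N)
= (1 - 0.4925^3)/(1 - 0.4925^8)
= 0.8836

0.8836


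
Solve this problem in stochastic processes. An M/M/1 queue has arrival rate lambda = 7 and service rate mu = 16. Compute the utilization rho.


rho = lambda/mu
= 7/16
= 0.4375

0.4375


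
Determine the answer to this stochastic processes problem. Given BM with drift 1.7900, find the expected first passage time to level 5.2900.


Expected first passage time = a/mu
= 5.2900/1.7900
= 2.9553

2.9553


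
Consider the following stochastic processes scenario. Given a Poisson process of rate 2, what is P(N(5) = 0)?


P(N(t)=k) = (lambda*t)^k * exp(-lambda*t) / k!
lambda*t = 10
= 10^0 * exp(-10) / 0!
= 1 * 4.5400e-05 / 1
= 4.5400e-05

4.5400e-05


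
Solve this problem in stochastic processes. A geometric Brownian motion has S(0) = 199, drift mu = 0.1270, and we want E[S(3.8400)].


E[S(t)] = S(0) * exp(mu * t)
= 199 * exp(0.1270 * 3.8400)
= 199 * 1.6285
= 324.0782

324.0782


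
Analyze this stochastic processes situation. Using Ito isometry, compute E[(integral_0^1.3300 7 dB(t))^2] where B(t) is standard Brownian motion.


By Ito isometry: E[(int f dB)^2] = int f^2 dt
= 7^2 * 1.3300
= 49 * 1.3300 = 65.1700

65.1700


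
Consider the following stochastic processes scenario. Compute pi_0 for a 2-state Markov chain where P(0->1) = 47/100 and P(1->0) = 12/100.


Stationary distribution: pi_0 = p10/(p01+p10), pi_1 = p01/(p01+p10)
p01 = 0.4700, p10 = 0.1200
pi_0 = 0.2034

0.2034


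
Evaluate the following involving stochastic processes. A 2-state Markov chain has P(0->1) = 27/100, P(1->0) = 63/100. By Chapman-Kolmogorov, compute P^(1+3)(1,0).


P^4 = P^1 * P^3
Computing via matrix multiplication of the transition matrix.
Entry (1,0) of P^4 = 0.6999

0.6999


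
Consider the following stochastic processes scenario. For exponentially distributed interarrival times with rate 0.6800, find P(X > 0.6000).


P(X > t) = exp(-lambda * t)
= exp(-0.6800 * 0.6000)
= exp(-0.4080) = 0.6650

0.6650


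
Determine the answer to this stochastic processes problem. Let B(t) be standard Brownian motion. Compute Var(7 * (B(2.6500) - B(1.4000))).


Var(alpha*(B(t)-B(s))) = alpha^2 * (t-s)
= 7^2 * (2.6500 - 1.4000)
= 49 * 1.2500
= 61.2500

61.2500


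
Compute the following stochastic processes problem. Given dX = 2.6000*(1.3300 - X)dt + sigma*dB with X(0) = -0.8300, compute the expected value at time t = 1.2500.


E[X(t)] = mu + (X(0) - mu)*exp(-theta*t)
= 1.3300 + (-0.8300 - 1.3300)*exp(-2.6000*1.2500)
= 1.3300 + -2.1600 * 0.0388
= 1.2462

1.2462


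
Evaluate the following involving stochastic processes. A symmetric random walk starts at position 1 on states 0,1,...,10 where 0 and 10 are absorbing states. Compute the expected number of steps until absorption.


For symmetric RW on 0,...,N with absorbing barriers, E(i) = i*(N-i)
E(1) = 1 * 9 = 9

9


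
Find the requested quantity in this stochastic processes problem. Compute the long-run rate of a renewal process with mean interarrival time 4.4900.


Long-run renewal rate = 1/E(X)
= 1/4.4900
= 0.2227

0.2227


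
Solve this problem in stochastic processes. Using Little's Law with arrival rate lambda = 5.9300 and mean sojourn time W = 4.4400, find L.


Little's Law: L = lambda * W
= 5.9300 * 4.4400
= 26.3292

26.3292


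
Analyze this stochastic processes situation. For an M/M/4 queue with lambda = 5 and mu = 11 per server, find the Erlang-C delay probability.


a = lambda/mu = 0.4545
rho = a/c = 0.1136
Erlang-C formula applied:
C(c,a) = 0.0013

0.0013


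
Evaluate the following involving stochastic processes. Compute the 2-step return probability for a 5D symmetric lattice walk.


P(return in 2 steps) = P(reverse first step) = 1/(2d)
= 1/10
= 0.1000

0.1000


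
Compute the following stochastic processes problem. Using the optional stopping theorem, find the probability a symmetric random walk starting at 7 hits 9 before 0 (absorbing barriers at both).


By optional stopping theorem: E(M at tau) = M(0) = 7
P(hit 9)*9 + P(hit 0)*0 = 7
P(hit 9) = (7 - 0)/(9 - 0) = 7/9 = 0.7778

0.7778


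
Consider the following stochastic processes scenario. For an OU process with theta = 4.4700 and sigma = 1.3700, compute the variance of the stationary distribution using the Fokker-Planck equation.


Stationary variance = sigma^2 / (2*theta)
= 1.3700^2 / (2*4.4700)
= 1.8769 / 8.9400
= 0.2099

0.2099


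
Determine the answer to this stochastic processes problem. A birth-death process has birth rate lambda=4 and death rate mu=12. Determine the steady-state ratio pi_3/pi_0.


For birth-death process, pi_n/pi_0 = (lambda/mu)^n
= (4/12)^3
= 0.0370

0.0370


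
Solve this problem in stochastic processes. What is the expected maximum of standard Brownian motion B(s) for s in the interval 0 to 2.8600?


E(max B(s)) = sqrt(2t/pi)
= sqrt(2*2.8600/pi)
= sqrt(1.8207)
= 1.3493

1.3493


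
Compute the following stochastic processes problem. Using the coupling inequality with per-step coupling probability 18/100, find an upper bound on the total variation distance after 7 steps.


TV distance bound <= (1-delta)^n
= (1 - 0.1800)^7
= 0.8200^7
= 0.2493

0.2493


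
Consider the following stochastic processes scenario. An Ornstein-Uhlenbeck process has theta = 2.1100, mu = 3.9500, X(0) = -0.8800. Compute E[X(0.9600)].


E[X(t)] = mu + (X(0) - mu)*exp(-theta*t)
= 3.9500 + (-0.8800 - 3.9500)*exp(-2.1100*0.9600)
= 3.9500 + -4.8300 * 0.1319
= 3.3129

3.3129
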